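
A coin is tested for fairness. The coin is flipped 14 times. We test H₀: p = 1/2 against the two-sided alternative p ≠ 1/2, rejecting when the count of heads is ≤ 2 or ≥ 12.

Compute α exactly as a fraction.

53/4096

The significance level is the null-hypothesis probability of the rejection region {≤2} ∪ {≥12}.
The two tails are symmetric, so α = 2·(1 + 14 + 91)/2^14 = 212/16384 = 53/4096.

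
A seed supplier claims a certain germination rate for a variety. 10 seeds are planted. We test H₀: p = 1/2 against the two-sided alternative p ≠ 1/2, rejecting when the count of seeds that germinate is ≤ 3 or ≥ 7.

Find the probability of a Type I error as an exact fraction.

Under H₀, K ~ Binomial(10, 1/2); α is the probability of landing in either tail, P(K ≤ 3) + P(K ≥ 7).
By symmetry, α = 2·P(K ≤ 3) = 2·(1 + 10 + 45 + 120)/1024 = 352/1024 = 11/32.

11/32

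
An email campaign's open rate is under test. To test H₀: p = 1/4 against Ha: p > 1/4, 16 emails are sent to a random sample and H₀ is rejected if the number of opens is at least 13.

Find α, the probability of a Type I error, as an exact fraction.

Under H₀, K ~ Binomial(16, 1/4), and α = P(K ≥ 13).
Adding the binomial terms for j = 13 through 16 with p = 1/4 yields 16249/4294967296.

16249/4294967296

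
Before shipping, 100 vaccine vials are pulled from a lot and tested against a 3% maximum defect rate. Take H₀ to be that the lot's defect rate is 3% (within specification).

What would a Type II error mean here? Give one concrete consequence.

A Type II error is failing to reject H₀ when H₀ is false.
Here that means accepting the lot and shipping it when actually the lot's defect rate exceeds 3%.

A Type II error would mean concluding that the lot's defect rate is 3% (within specification) (or at least failing to establish that the lot's defect rate exceeds 3%) when in fact the lot's defect rate exceeds 3%. Consequence: customers receive vaccine vials with an unacceptably high defect rate.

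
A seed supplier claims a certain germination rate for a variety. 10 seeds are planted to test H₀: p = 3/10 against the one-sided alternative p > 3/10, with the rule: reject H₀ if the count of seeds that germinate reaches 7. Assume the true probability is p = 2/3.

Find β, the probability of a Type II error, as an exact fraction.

8675/19683

β = P(fail to reject H₀ | Ha true) = P(Y ≤ 6 | p = 2/3), Y ~ Binomial(10, 2/3).
Equivalently, β = 1 − P(Y ≥ 7) = 8675/19683.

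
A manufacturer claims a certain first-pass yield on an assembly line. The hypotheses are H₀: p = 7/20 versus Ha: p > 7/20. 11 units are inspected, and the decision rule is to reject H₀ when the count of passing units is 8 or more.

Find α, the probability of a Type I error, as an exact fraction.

62680681273/5120000000000

The Type I error probability is α = P(K ≥ 8) computed under H₀, where K ~ Binomial(11, 7/20).
P(K ≥ 8) = Σ_{j=8}^{11} C(11,j)·(7/20)^j·(13/20)^{11-j} = 62680681273/5120000000000.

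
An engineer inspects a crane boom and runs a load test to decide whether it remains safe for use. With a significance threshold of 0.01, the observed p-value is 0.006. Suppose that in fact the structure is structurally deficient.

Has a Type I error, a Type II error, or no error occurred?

The conventional null hypothesis is that the structure meets the required load capacity (safe).
Since p = 0.006 < α = 0.01, H₀ is rejected.
H₀ is false (actually the structure is structurally deficient).
The decision matches the true state — no error.

No error (correct decision).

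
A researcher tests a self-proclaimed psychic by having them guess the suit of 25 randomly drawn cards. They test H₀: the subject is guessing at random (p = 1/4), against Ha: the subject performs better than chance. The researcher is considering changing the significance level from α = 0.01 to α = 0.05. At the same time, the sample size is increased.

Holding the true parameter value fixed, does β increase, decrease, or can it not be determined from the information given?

Relaxing α lowers the evidence threshold; under Ha, outcomes that previously fell short now trigger rejection. A larger sample reduces the standard error, pulling the sampling distribution under Ha further from the non-rejection region. Both changes push β in the same direction.

It decreases.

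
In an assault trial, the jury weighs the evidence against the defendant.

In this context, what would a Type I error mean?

With the conventional null hypothesis that the defendant is innocent:
A Type I error is rejecting H₀ when H₀ is true.
Here that means convicting the defendant when actually the defendant is innocent.

A Type I error would mean concluding that the defendant is guilty when in fact the defendant is innocent.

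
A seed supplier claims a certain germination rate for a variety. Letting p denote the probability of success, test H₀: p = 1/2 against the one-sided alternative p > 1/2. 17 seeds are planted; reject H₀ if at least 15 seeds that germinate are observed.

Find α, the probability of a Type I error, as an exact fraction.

Under H₀, S ~ Binomial(17, 1/2), and α = P(S ≥ 15).
Summing the upper tail: (136 + 17 + 1) / 2^17 = 154/131072 = 77/65536.

77/65536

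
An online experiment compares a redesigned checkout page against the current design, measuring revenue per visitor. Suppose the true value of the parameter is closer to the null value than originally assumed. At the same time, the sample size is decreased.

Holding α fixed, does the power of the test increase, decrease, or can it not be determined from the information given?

It decreases.

A smaller true effect puts the Ha sampling distribution closer to H₀, so more of it falls in the non-rejection region. A smaller sample increases the standard error, so the sampling distributions under H₀ and Ha overlap more. Both changes push β in the same direction.
Since power = 1 − β and β increases, power decreases.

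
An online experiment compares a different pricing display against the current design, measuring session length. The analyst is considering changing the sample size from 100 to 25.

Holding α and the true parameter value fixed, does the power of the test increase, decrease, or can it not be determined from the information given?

A smaller sample increases the standard error, so the sampling distributions under H₀ and Ha overlap more.
Since power = 1 − β and β increases, power decreases.

It decreases.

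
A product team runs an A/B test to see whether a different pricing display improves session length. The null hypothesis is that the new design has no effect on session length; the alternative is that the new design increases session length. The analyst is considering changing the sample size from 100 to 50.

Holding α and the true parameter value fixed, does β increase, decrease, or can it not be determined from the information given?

It increases.

With less data the test statistic is noisier; under Ha, more outcomes land inside the acceptance region.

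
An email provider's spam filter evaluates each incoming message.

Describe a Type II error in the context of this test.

With the conventional null hypothesis that the message is legitimate (not spam):
A Type II error is failing to reject H₀ when H₀ is false.
Here that means delivering the message to the inbox when actually the message is spam.

A Type II error would mean concluding that the message is legitimate (not spam) (or at least failing to establish that the message is spam) when in fact the message is spam.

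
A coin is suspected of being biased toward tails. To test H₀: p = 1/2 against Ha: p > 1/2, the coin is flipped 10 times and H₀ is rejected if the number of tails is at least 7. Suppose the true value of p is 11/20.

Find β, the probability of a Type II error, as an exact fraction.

β = P(fail to reject H₀ | Ha true) = P(Y ≤ 6 | p = 11/20), Y ~ Binomial(10, 11/20).
Summing C(10,j)·(11/20)^j·(9/20)^{10-j} for j = 0..6 gives 1878942860721/2560000000000.

1878942860721/2560000000000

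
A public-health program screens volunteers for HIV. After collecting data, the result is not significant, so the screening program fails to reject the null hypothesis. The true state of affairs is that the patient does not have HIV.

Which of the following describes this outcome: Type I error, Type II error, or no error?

No error — this is a correct decision.

The conventional null hypothesis here is that the patient does not have HIV.
The test retained a true H₀ — the decision matches the true state.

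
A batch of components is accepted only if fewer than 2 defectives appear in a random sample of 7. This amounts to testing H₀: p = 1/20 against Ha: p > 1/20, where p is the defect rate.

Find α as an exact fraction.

28403547/640000000

The significance level is the probability, assuming p = 1/20, of seeing 2 or more defectives in 7 draws.
α = 1 − P(Y ≤ 1) = 1 − 611596453/640000000 = 28403547/640000000.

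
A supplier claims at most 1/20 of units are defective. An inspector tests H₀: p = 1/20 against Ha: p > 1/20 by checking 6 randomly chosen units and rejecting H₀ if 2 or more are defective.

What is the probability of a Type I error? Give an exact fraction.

83901/2560000

The significance level is the probability, assuming p = 1/20, of seeing 2 or more defectives in 6 draws.
α = 1 − P(S ≤ 1) = 1 − 2476099/2560000 = 83901/2560000.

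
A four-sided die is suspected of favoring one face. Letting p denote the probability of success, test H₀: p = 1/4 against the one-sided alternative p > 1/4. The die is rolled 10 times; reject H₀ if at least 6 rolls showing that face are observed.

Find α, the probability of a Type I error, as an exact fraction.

α = P(reject H₀ | H₀ true) = P(Y ≥ 6 | p = 1/4), with Y ~ Binomial(10, 1/4).
P(Y ≥ 6) = Σ_{j=6}^{10} C(10,j)·(1/4)^j·(3/4)^{10-j} = 10343/524288.

10343/524288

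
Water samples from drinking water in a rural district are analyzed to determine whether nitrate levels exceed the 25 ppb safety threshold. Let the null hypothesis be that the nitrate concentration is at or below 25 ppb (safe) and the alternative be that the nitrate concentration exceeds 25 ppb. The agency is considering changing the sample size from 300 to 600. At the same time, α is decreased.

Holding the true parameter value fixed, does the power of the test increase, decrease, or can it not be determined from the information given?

Cannot be determined from the information given.

The first change alone would make β decrease; the second alone would make β increase. Which effect dominates depends on the magnitudes, which are not given.
Since power = 1 − β, the effect on power is likewise indeterminate.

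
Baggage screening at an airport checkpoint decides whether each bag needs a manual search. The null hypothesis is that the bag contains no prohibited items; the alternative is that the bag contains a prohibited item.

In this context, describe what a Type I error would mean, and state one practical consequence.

A Type I error is rejecting H₀ when H₀ is true.
Here that means flagging the bag for a manual search when actually the bag contains no prohibited items.

A Type I error would mean concluding that the bag contains a prohibited item when in fact the bag contains no prohibited items. Consequence: a harmless bag is searched, delaying the passenger.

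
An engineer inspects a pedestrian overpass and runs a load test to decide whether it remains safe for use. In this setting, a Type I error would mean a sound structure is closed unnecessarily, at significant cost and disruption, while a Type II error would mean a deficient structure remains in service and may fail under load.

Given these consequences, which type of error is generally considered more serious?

Type II error

The Type II consequence (a deficient structure remains in service and may fail under load) is more severe than the Type I consequence (a sound structure is closed unnecessarily, at significant cost and disruption).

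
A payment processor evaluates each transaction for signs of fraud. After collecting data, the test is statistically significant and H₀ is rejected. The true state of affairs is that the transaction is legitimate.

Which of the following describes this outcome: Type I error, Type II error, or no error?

The conventional null hypothesis here is that the transaction is legitimate.
H₀ was rejected, but H₀ is actually true.
Rejecting a true null hypothesis is a Type I error (false positive).

Type I error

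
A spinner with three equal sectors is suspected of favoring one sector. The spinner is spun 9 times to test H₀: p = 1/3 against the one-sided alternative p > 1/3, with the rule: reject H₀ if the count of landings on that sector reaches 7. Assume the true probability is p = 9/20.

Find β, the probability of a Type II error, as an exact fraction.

30407271323/32000000000

Under the alternative p = 9/20, K ~ Binomial(9, 9/20); β is the probability the test does not reject, P(K < 7).
Summing C(9,j)·(9/20)^j·(11/20)^{9-j} for j = 0..6 gives 30407271323/32000000000.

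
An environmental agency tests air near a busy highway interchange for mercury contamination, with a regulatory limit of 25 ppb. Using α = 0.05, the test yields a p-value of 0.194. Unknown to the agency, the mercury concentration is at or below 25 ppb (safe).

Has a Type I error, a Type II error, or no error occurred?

The conventional null hypothesis is that the mercury concentration is at or below 25 ppb (safe).
Since p = 0.194 ≥ α = 0.05, H₀ is not rejected.
H₀ is true (actually the mercury concentration is at or below 25 ppb (safe)).
The decision matches the true state — no error.

Neither — the decision is correct.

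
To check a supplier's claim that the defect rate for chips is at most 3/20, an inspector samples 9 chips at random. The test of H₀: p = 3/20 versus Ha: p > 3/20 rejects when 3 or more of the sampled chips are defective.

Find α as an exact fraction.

Under H₀, Y ~ Binomial(9, 3/20); the Type I error rate is P(Y ≥ 3).
Computing the lower-tail complement: 1 − 27492691091/32000000000 = 4507308909/32000000000.

4507308909/32000000000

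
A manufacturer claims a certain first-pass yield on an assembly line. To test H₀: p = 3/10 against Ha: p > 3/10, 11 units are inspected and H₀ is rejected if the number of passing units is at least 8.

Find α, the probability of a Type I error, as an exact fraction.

2145447/500000000

α = P(reject H₀ | H₀ true) = P(X ≥ 8 | p = 3/10), with X ~ Binomial(11, 3/10).
Summing C(11,j)(3/10)^j(7/10)^{11−j} for j = 8,…,11 gives 2145447/500000000.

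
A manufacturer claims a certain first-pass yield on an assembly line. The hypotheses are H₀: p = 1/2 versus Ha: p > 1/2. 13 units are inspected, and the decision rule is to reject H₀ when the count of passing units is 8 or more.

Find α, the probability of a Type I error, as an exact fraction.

595/2048

The Type I error probability is α = P(K ≥ 8) computed under H₀, where K ~ Binomial(13, 1/2).
That's C(13,8) + C(13,9) + C(13,10) + C(13,11) + C(13,12) + C(13,13) over 2^13, i.e. (1287 + 715 + 286 + 78 + 13 + 1)/8192 = 2380/8192 = 595/2048.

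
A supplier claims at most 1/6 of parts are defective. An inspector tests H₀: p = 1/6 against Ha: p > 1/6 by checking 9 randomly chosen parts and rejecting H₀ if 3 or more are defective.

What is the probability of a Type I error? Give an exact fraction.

898223/5038848

The significance level is the probability, assuming p = 1/6, of seeing 3 or more defectives in 9 draws.
Via the complement, α = 1 − Σ_{j=0}^{2} C(9,j)(1/6)^j(5/6)^{9-j} = 898223/5038848.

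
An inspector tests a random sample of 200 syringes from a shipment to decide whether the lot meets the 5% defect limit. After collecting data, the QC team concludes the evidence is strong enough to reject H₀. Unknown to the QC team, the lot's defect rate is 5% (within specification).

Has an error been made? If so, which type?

Type I error

The conventional null hypothesis here is that the lot's defect rate is 5% (within specification).
H₀ was rejected, but H₀ is actually true.
Rejecting a true null hypothesis is a Type I error (false positive).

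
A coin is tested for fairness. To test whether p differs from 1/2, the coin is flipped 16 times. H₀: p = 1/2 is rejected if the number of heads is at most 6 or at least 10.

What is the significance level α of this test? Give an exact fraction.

14893/32768

The significance level is the null-hypothesis probability of the rejection region {≤6} ∪ {≥10}.
The two tails are symmetric, so α = 2·(1 + 16 + 120 + 560 + 1820 + 4368 + 8008)/2^16 = 29786/65536 = 14893/32768.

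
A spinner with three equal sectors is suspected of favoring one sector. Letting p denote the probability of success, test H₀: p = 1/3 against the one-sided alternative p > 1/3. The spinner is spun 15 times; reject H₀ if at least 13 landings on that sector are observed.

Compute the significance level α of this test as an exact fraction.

451/14348907

The Type I error probability is α = P(K ≥ 13) computed under H₀, where K ~ Binomial(15, 1/3).
P(K ≥ 13) = Σ_{j=13}^{15} C(15,j)·(1/3)^j·(2/3)^{15-j} = 451/14348907.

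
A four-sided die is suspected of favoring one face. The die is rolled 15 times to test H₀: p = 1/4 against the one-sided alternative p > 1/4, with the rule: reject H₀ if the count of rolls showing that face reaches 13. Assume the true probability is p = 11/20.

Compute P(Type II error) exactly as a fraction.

32418940857512713659/32768000000000000000

Under the alternative p = 11/20, S ~ Binomial(15, 11/20); β is the probability the test does not reject, P(S < 13).
Adding the binomial probabilities P(S=0)+…+P(S=12) at p = 11/20 gives 32418940857512713659/32768000000000000000.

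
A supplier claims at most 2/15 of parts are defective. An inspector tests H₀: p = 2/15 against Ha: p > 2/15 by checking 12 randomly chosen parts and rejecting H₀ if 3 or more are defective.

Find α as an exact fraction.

α = P(reject H₀ | H₀ true) = P(Y ≥ 3 | p = 2/15), Y ~ Binomial(12, 2/15).
α = 1 − P(Y ≤ 2) = 1 − 20540915285501/25949267578125 = 5408352292624/25949267578125.

5408352292624/25949267578125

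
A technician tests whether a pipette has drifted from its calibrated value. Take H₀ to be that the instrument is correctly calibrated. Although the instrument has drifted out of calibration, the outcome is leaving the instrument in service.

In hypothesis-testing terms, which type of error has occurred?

Type II error

'Leaving the instrument in service' corresponds to failing to reject H₀.
H₀ was not rejected but H₀ is false — a Type II error (false negative).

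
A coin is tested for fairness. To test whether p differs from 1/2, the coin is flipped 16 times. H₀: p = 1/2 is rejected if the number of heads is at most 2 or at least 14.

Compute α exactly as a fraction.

Under H₀, Y ~ Binomial(16, 1/2); α is the probability of landing in either tail, P(Y ≤ 2) + P(Y ≥ 14).
By symmetry, α = 2·P(Y ≤ 2) = 2·(1 + 16 + 120)/65536 = 274/65536 = 137/32768.

137/32768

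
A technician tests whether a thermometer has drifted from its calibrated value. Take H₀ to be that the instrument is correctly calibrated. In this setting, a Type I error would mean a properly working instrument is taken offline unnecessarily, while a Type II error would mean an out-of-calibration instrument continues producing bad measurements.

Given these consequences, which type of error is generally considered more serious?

Type II error

The Type II consequence (an out-of-calibration instrument continues producing bad measurements) is more severe than the Type I consequence (a properly working instrument is taken offline unnecessarily).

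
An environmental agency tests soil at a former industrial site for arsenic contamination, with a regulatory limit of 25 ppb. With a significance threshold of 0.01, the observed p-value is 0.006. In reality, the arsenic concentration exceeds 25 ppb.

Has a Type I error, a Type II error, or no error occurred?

The conventional null hypothesis is that the arsenic concentration is at or below 25 ppb (safe).
Since p = 0.006 < α = 0.01, H₀ is rejected.
H₀ is false (actually the arsenic concentration exceeds 25 ppb).
The decision matches the true state — no error.

No error (correct decision).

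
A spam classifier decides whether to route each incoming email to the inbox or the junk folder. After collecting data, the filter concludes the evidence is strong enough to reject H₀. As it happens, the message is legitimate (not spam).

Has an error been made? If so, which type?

Type I error

The conventional null hypothesis here is that the message is legitimate (not spam).
H₀ was rejected, but H₀ is actually true.
Rejecting a true null hypothesis is a Type I error (false positive).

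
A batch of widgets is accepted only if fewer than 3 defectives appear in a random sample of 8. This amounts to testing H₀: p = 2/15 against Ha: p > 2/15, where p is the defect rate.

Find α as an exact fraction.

67527008/854296875

The significance level is the probability, assuming p = 2/15, of seeing 3 or more defectives in 8 draws.
Via the complement, α = 1 − Σ_{j=0}^{2} C(8,j)(2/15)^j(13/15)^{8-j} = 67527008/854296875.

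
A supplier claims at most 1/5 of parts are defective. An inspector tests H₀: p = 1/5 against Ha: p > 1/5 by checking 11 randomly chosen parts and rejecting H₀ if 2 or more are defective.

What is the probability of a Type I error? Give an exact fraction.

The significance level is the probability, assuming p = 1/5, of seeing 2 or more defectives in 11 draws.
α = 1 − P(Y ≤ 1) = 1 − 3145728/9765625 = 6619897/9765625.

6619897/9765625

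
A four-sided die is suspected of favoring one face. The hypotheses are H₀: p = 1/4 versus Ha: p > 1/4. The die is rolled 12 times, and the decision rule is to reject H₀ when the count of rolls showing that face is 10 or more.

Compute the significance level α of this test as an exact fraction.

631/16777216

Under H₀, K ~ Binomial(12, 1/4), and α = P(K ≥ 10).
Adding the binomial terms for j = 10 through 12 with p = 1/4 yields 631/16777216.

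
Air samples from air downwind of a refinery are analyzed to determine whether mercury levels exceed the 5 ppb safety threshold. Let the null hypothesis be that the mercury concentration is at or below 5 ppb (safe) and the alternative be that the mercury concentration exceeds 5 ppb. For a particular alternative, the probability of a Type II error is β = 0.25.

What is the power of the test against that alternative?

Power = 1 − β = 1 − 0.25 = 0.75.

0.75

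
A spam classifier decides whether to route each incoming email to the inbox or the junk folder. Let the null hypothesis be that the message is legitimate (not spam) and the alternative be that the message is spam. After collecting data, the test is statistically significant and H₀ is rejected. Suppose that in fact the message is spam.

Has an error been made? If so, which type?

Neither — the decision is correct.

The test rejected a false H₀ — the decision matches the true state.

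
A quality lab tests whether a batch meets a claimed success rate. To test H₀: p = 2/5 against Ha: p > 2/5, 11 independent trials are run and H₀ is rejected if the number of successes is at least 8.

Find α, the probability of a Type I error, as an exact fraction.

285952/9765625

α = P(reject H₀ | H₀ true) = P(Y ≥ 8 | p = 2/5), with Y ~ Binomial(11, 2/5).
Summing C(11,j)(2/5)^j(3/5)^{11−j} for j = 8,…,11 gives 285952/9765625.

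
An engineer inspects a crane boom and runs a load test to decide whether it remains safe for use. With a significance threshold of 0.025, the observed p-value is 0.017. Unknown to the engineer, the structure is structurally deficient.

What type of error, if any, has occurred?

The conventional null hypothesis is that the structure meets the required load capacity (safe).
Since p = 0.017 < α = 0.025, H₀ is rejected.
H₀ is false (actually the structure is structurally deficient).
The decision matches the true state — no error.

Neither — the decision is correct.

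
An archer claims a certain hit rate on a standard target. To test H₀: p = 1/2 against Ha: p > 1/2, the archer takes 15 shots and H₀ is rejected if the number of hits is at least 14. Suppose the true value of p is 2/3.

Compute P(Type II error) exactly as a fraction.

14070379/14348907

A Type II error is failing to reject when Ha holds: with p = 2/3, β = P(S ≤ 13).
Equivalently, β = 1 − P(S ≥ 14) = 14070379/14348907.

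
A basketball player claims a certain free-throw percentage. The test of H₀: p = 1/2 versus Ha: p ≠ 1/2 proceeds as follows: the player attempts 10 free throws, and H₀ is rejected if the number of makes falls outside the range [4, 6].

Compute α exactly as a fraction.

The significance level is the null-hypothesis probability of the rejection region {≤3} ∪ {≥7}.
Each tail has probability (1 + 10 + 45 + 120)/1024; doubling gives α = 352/1024 = 11/32.

11/32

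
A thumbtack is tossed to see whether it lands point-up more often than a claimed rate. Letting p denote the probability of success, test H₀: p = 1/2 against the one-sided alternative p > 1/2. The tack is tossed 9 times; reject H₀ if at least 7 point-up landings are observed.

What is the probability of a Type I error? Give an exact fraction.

Under H₀, S ~ Binomial(9, 1/2), and α = P(S ≥ 7).
That's C(9,7) + C(9,8) + C(9,9) over 2^9, i.e. (36 + 9 + 1)/512 = 46/512 = 23/256.

23/256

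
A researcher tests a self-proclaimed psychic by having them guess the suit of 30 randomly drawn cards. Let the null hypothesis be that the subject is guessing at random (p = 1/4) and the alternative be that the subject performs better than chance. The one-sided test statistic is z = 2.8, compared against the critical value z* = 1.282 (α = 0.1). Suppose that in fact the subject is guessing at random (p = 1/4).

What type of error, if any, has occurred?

Type I error

Since z = 2.8 > z* = 1.282, H₀ is rejected.
H₀ is true (actually the subject is guessing at random (p = 1/4)).
Rejecting a true H₀ is a Type I error.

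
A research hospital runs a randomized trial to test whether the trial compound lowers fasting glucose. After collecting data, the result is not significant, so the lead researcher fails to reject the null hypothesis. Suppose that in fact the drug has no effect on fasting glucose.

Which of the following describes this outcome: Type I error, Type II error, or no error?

The conventional null hypothesis here is that the drug has no effect on fasting glucose.
The test retained a true H₀ — the decision matches the true state.

No error — this is a correct decision.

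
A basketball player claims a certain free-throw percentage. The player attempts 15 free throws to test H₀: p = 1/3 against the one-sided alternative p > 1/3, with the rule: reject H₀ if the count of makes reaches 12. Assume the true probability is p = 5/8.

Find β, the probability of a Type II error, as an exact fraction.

7681591069083/8796093022208

A Type II error is failing to reject when Ha holds: with p = 5/8, β = P(Y ≤ 11).
Adding the binomial probabilities P(Y=0)+…+P(Y=11) at p = 5/8 gives 7681591069083/8796093022208.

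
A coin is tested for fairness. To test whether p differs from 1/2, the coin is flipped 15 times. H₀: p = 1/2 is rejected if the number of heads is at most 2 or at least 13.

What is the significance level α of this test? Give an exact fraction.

121/16384

α = P(X ≤ 2 or X ≥ 13 | p = 1/2), X ~ Binomial(15, 1/2).
Each tail has probability (1 + 15 + 105)/32768; doubling gives α = 242/32768 = 121/16384.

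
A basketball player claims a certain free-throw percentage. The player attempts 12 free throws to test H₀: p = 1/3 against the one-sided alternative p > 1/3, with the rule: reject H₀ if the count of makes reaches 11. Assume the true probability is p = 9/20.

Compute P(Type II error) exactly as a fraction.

A Type II error is failing to reject when Ha holds: with p = 9/20, β = P(X ≤ 10).
Equivalently, β = 1 − P(X ≥ 11) = 4091575270595131/4096000000000000.

4091575270595131/4096000000000000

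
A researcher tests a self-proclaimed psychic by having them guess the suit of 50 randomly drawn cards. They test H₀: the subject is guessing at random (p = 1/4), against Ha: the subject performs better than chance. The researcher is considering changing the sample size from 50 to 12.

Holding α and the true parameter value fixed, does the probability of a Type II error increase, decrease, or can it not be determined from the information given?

With less data the test statistic is noisier; under Ha, more outcomes land inside the acceptance region.

It increases.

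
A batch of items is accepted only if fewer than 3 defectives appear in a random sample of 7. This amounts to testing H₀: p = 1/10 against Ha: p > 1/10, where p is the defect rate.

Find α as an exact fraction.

51383/2000000

α = P(reject H₀ | H₀ true) = P(Y ≥ 3 | p = 1/10), Y ~ Binomial(7, 1/10).
α = 1 − P(Y ≤ 2) = 1 − 1948617/2000000 = 51383/2000000.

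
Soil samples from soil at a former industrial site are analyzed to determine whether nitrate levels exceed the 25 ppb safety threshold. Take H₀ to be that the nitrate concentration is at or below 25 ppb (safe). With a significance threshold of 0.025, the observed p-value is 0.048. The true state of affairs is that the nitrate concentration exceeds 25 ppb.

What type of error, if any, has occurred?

Since p = 0.048 ≥ α = 0.025, H₀ is not rejected.
H₀ is false (actually the nitrate concentration exceeds 25 ppb).
Failing to reject a false H₀ is a Type II error.

Type II error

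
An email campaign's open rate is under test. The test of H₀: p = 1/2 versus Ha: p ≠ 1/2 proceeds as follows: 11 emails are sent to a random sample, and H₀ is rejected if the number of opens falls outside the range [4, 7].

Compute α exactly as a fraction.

29/128

Under H₀, Y ~ Binomial(11, 1/2); α is the probability of landing in either tail, P(Y ≤ 3) + P(Y ≥ 8).
The two tails are symmetric, so α = 2·(1 + 11 + 55 + 165)/2^11 = 464/2048 = 29/128.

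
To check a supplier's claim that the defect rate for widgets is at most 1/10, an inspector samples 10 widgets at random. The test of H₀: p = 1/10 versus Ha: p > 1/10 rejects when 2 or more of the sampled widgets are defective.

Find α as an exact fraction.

2639010709/10000000000

Under H₀, S ~ Binomial(10, 1/10); the Type I error rate is P(S ≥ 2).
α = 1 − P(S ≤ 1) = 1 − 7360989291/10000000000 = 2639010709/10000000000.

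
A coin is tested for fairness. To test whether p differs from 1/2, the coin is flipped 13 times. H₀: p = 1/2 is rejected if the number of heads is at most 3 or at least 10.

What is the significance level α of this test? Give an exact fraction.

Under H₀, K ~ Binomial(13, 1/2); α is the probability of landing in either tail, P(K ≤ 3) + P(K ≥ 10).
Each tail has probability (1 + 13 + 78 + 286)/8192; doubling gives α = 756/8192 = 189/2048.

189/2048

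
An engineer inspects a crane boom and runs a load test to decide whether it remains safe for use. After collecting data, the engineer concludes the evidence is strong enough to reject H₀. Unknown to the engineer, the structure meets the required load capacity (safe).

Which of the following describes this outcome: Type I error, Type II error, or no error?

Type I error

The conventional null hypothesis here is that the structure meets the required load capacity (safe).
H₀ was rejected, but H₀ is actually true.
Rejecting a true null hypothesis is a Type I error (false positive).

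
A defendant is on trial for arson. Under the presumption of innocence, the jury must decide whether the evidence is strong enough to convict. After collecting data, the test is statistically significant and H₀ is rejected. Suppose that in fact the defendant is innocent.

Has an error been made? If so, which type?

Type I error

The conventional null hypothesis here is that the defendant is innocent.
H₀ was rejected, but H₀ is actually true.
Rejecting a true null hypothesis is a Type I error (false positive).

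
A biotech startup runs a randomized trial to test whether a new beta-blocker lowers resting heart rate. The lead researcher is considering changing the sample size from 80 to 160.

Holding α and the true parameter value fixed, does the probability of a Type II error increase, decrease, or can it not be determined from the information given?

It decreases.

Increasing n separates the H₀ and Ha sampling distributions, so under Ha fewer outcomes land in the acceptance region.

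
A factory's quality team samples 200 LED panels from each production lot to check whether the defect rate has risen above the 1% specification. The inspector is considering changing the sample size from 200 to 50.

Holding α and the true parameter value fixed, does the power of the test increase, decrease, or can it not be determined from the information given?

It decreases.

A smaller sample increases the standard error, so the sampling distributions under H₀ and Ha overlap more.
Since power = 1 − β and β increases, power decreases.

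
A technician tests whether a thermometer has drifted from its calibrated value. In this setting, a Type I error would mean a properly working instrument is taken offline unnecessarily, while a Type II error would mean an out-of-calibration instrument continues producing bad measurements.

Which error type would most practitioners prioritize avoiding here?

The Type II consequence (an out-of-calibration instrument continues producing bad measurements) is more severe than the Type I consequence (a properly working instrument is taken offline unnecessarily).

Type II error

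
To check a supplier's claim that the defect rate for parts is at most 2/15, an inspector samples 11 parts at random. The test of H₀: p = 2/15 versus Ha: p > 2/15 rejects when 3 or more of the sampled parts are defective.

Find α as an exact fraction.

2209953752/12814453125

The significance level is the probability, assuming p = 2/15, of seeing 3 or more defectives in 11 draws.
α = 1 − P(S ≤ 2) = 1 − 10604499373/12814453125 = 2209953752/12814453125.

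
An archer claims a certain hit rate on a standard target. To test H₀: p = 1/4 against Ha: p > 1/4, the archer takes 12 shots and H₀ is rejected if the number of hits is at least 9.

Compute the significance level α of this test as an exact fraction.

The Type I error probability is α = P(Y ≥ 9) computed under H₀, where Y ~ Binomial(12, 1/4).
P(Y ≥ 9) = Σ_{j=9}^{12} C(12,j)·(1/4)^j·(3/4)^{12-j} = 6571/16777216.

6571/16777216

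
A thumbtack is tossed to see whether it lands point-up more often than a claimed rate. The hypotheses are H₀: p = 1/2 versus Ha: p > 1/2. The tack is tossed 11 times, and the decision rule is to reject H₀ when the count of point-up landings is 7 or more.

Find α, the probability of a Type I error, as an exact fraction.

α = P(reject H₀ | H₀ true) = P(S ≥ 7 | p = 1/2), with S ~ Binomial(11, 1/2).
Summing the upper tail: (330 + 165 + 55 + 11 + 1) / 2^11 = 562/2048 = 281/1024.

281/1024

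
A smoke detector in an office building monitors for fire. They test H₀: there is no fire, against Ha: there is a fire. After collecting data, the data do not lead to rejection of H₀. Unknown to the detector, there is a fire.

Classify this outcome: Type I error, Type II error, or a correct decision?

Type II error

H₀ was not rejected, but H₀ is actually false.
Failing to reject a false null hypothesis is a Type II error (false negative).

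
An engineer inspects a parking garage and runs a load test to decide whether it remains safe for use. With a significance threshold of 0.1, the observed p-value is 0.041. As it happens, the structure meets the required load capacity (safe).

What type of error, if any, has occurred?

Type I error

The conventional null hypothesis is that the structure meets the required load capacity (safe).
Since p = 0.041 < α = 0.1, H₀ is rejected.
H₀ is true (actually the structure meets the required load capacity (safe)).
Rejecting a true H₀ is a Type I error.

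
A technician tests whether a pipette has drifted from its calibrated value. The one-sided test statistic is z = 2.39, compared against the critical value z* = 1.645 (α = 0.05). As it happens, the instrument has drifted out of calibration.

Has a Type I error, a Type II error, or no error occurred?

No error — this is a correct decision.

The conventional null hypothesis is that the instrument is correctly calibrated.
Since z = 2.39 > z* = 1.645, H₀ is rejected.
H₀ is false (actually the instrument has drifted out of calibration).
The decision matches the true state — no error.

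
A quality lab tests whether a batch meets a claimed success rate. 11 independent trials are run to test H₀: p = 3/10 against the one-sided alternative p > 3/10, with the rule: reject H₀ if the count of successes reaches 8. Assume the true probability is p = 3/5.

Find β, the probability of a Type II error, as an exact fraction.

A Type II error is failing to reject when Ha holds: with p = 3/5, β = P(X ≤ 7).
Summing C(11,j)·(3/5)^j·(2/5)^{11-j} for j = 0..7 gives 6872224/9765625.

6872224/9765625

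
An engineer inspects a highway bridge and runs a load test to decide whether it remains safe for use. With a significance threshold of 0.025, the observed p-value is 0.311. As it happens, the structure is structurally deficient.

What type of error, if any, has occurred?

The conventional null hypothesis is that the structure meets the required load capacity (safe).
Since p = 0.311 ≥ α = 0.025, H₀ is not rejected.
H₀ is false (actually the structure is structurally deficient).
Failing to reject a false H₀ is a Type II error.

Type II error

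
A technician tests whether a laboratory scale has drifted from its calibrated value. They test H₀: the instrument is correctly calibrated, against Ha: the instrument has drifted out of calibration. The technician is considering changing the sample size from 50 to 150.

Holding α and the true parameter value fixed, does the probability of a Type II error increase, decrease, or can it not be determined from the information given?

It decreases.

Increasing n separates the H₀ and Ha sampling distributions, so under Ha fewer outcomes land in the acceptance region.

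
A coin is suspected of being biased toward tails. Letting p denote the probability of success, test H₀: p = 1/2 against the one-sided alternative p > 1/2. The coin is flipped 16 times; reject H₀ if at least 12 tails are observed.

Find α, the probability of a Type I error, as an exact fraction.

2517/65536

Under H₀, K ~ Binomial(16, 1/2), and α = P(K ≥ 12).
P(K ≥ 12) = [C(16,12) + C(16,13) + C(16,14) + C(16,15) + C(16,16)] / 2^16 = (1820 + 560 + 120 + 16 + 1) / 65536 = 2517/65536.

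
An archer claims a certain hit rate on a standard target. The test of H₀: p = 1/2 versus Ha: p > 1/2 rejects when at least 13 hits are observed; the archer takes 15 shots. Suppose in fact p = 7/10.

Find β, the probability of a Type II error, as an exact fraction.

Under the alternative p = 7/10, X ~ Binomial(15, 7/10); β is the probability the test does not reject, P(X < 13).
Equivalently, β = 1 − P(X ≥ 13) = 873172285377237/1000000000000000.

873172285377237/1000000000000000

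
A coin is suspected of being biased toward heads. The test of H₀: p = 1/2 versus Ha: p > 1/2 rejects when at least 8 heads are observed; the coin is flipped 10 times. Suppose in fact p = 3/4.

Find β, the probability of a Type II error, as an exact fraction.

β = P(fail to reject H₀ | Ha true) = P(X ≤ 7 | p = 3/4), X ~ Binomial(10, 3/4).
Summing C(10,j)·(3/4)^j·(1/4)^{10-j} for j = 0..7 gives 124363/262144.

124363/262144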